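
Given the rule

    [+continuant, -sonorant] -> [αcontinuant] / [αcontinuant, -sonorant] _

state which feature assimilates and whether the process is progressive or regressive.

progressive manner assimilation

The rule copies [continuant] (continuancy) from the environment onto the target fricatives; since [±continuant] encodes the stop/fricative manner contrast, the assimilating dimension is manner.
The conditioning segment sits to the left of the focus bar, meaning the trigger precedes the segment that changes — progressive assimilation.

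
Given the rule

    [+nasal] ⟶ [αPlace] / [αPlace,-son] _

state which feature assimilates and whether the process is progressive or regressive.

The shared variable α links the value of the place features (abbreviated [Place]) on the target to the same value on the neighbouring segment, so place is the feature that assimilates.
The conditioning segment sits to the left of the focus bar, meaning the trigger precedes the segment that changes — progressive assimilation.

progressive place assimilation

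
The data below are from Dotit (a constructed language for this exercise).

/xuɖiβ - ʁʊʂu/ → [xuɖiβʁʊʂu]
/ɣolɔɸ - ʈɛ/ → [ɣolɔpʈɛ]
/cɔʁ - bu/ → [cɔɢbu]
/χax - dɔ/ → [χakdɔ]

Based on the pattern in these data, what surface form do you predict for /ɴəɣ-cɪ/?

The data show regressive manner assimilation: /ɸ/ → [p] before /ʈ/; /ʁ/ → [ɢ] before /b/; /x/ → [k] before /d/. In each pair only manner changes, matching the following consonant, while place and voice stay constant.
Nothing changes in [xuɖiβʁʊʂu]: there the adjacent consonants already agree in manner (/β/ and /ʁ/ are both fricatives), so this form is consistent with the same rule.
The rule targets /ɣ/ (voiced velar fricative), which sits before the trigger /c/ (stop).
A voiced velar stop is [g], so the surface segment is [g].

[ɴəgcɪ]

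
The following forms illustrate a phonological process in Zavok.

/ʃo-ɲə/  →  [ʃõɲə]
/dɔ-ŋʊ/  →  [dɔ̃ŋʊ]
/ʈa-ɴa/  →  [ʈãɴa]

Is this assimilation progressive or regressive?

The vowel /o/ surfaces as nasalised [õ] next to the following nasal /ɲ/ — it has acquired the [+nasal] feature of its neighbour.
The other forms show the same pattern: /ɔ/ → [ɔ̃] before /ŋ/; /a/ → [ã] before /ɴ/ — each time a vowel is nasalised next to a following nasal.
Because the conditioning nasal is to the right of the vowel that changes, the process is regressive (anticipatory).

regressive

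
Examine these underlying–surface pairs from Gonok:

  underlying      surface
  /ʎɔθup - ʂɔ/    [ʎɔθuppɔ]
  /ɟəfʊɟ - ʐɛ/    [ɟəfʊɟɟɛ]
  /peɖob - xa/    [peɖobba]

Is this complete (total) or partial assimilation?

total assimilation

Comparing underlying and surface forms, /ʂ/ → [p] is the alternation; the neighbouring /p/ is constant.
The output [p] is identical to the trigger /p/ — every feature (place, manner, voicing) has been copied — so this is total assimilation.
The remaining alternations confirm this: /ʐ/ → [ɟ] after /ɟ/; /x/ → [b] after /b/ — in each case the output is a copy of the preceding consonant.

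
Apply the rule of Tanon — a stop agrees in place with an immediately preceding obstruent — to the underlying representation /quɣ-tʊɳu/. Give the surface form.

/t/ is a voiceless alveolar stop. The preceding trigger /ɣ/ is velar, so /t/ must become velar as well.
The voiceless velar stop is [k], so /t/ → [k].

[quɣkʊɳu]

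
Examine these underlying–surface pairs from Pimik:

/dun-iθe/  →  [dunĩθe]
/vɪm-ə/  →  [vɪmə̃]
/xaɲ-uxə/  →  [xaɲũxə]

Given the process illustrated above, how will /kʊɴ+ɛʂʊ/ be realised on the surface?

The data show progressive nasality assimilation (vowel nasalisation): /i/ → [ĩ] after /n/; /ə/ → [ə̃] after /m/; /u/ → [ũ] after /ɲ/ — a vowel is nasalised by an immediately preceding nasal consonant.
The vowel /ɛ/ is adjacent to the preceding nasal /ɴ/, so it acquires [+nasal] and surfaces as [ɛ̃].

[kʊɴɛ̃ʂʊ]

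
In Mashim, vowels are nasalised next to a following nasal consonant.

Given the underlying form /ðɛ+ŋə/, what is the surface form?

[ðɛ̃ŋə]

The vowel /ɛ/ is adjacent to the following nasal /ŋ/, so it acquires [+nasal] and surfaces as [ɛ̃].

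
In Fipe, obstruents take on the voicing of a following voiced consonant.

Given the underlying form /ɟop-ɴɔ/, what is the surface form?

/p/ is a voiceless bilabial stop. The following trigger /ɴ/ is voiced, so /p/ must become voiced as well.
A voiced bilabial stop is [b], so the surface segment is [b].

[ɟobɴɔ]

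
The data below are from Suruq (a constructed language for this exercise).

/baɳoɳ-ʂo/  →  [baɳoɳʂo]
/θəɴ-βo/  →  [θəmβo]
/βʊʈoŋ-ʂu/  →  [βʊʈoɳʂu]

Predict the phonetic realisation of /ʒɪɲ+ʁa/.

[ʒɪɴʁa]

The data show regressive place assimilation: /ɴ/ → [m] before /β/; /ŋ/ → [ɳ] before /ʂ/. In each pair only place changes, matching the following consonant, while manner and voice stay constant.
Nothing changes in [baɳoɳʂo]: there the adjacent consonants already agree in place (/ɳ/ and /ʂ/ are both retroflex), so this form is consistent with the same rule.
The rule targets /ɲ/ (voiced palatal nasal), which sits before the trigger /ʁ/ (uvular).
A voiced uvular nasal is [ɴ], so the surface segment is [ɴ].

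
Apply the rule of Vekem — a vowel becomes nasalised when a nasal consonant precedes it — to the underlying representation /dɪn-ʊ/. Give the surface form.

The vowel /ʊ/ is adjacent to the preceding nasal /n/, so it acquires [+nasal] and surfaces as [ʊ̃].

[dɪnʊ̃]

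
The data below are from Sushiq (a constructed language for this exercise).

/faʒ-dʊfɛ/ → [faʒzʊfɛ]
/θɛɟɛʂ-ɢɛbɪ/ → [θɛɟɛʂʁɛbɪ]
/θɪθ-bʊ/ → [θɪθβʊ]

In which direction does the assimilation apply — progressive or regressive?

The segment that alternates is /d/, which surfaces as [z] when adjacent to /ʒ/.
/d/ is a stop while /ʒ/ is a fricative; the output [z] is a fricative, matching the trigger — so the feature that spreads is manner.
The same holds elsewhere in the data: /ɢ/ → [ʁ] after /ʂ/ (stop → fricative, matching a fricative); /b/ → [β] after /θ/ (stop → fricative, matching a fricative) — only manner changes, and always toward the preceding segment.
Since the segment that changes follows the conditioning segment, the assimilation is progressive.

progressive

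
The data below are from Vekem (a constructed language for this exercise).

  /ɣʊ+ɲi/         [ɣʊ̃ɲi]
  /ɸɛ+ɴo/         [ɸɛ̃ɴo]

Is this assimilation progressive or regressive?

The vowel /ʊ/ surfaces as nasalised [ʊ̃] next to the following nasal /ɲ/ — it has acquired the [+nasal] feature of its neighbour.
Likewise in the remaining data: /ɛ/ → [ɛ̃] before /ɴ/ — each time a vowel is nasalised next to a following nasal.
Because the conditioning nasal is to the right of the vowel that changes, the process is regressive (anticipatory).

regressive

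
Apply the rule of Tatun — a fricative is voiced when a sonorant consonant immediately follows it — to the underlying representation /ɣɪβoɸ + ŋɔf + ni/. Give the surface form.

The rule targets /ɸ/ (voiceless bilabial fricative), which sits before the trigger /ŋ/ (voiced).
The voiced bilabial fricative is [β], so /ɸ/ → [β].
At the second juncture, /f/ likewise becomes [v] adjacent to /n/.

[ɣɪβoβŋɔvni]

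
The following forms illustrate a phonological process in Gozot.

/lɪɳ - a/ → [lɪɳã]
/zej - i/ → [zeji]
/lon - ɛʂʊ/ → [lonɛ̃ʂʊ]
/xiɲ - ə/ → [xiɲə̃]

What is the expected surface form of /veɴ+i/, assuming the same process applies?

[veɴĩ]

The data show progressive nasality assimilation (vowel nasalisation): /a/ → [ã] after /ɳ/; /ɛ/ → [ɛ̃] after /n/; /ə/ → [ə̃] after /ɲ/ — a vowel is nasalised by an immediately preceding nasal consonant.
No change occurs in [zeji] because the vowel at the boundary is adjacent to an oral consonant, not a nasal (/i/ next to /j/).
/i/ sits next to the nasal /ɴ/ and is therefore nasalised to [ĩ].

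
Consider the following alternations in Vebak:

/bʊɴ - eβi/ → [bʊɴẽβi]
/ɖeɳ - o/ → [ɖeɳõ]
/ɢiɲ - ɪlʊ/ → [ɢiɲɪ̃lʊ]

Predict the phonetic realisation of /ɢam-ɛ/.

The data show progressive nasality assimilation (vowel nasalisation): /e/ → [ẽ] after /ɴ/; /o/ → [õ] after /ɳ/; /ɪ/ → [ɪ̃] after /ɲ/ — a vowel is nasalised by an immediately preceding nasal consonant.
/ɛ/ sits next to the nasal /m/ and is therefore nasalised to [ɛ̃].

[ɢamɛ̃]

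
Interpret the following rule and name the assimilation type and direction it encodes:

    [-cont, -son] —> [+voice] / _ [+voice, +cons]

The target ([-cont, -son], stops) acquires [+voice] next to a voiced consonant ([+voice, +cons]) — it takes on the voicing of its neighbour, so the feature that spreads is voicing.
Since the environment is written after the underscore, the trigger follows the target; the direction is regressive.

regressive voicing assimilation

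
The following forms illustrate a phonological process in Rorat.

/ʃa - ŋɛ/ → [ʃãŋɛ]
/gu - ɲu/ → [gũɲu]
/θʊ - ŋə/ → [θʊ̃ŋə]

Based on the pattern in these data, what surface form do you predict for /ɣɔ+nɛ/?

The data show regressive nasality assimilation (vowel nasalisation): /a/ → [ã] before /ŋ/; /u/ → [ũ] before /ɲ/; /ʊ/ → [ʊ̃] before /ŋ/ — a vowel is nasalised by an immediately following nasal consonant.
/ɔ/ sits next to the nasal /n/ and is therefore nasalised to [ɔ̃].

[ɣɔ̃nɛ]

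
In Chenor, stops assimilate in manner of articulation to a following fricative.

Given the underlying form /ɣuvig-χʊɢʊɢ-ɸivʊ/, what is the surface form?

[ɣuviɣχʊɢʊʁɸivʊ]

/g/ is a voiced velar stop. The following trigger /χ/ is a fricative, so /g/ must become a fricative as well.
The voiced velar fricative is [ɣ], so /g/ → [ɣ].
The same rule applies at the second boundary: /ɢ/ → [ʁ] next to /ɸ/.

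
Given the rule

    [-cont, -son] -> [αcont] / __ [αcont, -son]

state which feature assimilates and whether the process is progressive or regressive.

The rule copies [cont] (continuancy) from the environment onto the target stops; since [±cont] encodes the stop/fricative manner contrast, the assimilating dimension is manner.
Since the environment is written after the underscore, the trigger follows the target; the direction is regressive.

regressive manner assimilation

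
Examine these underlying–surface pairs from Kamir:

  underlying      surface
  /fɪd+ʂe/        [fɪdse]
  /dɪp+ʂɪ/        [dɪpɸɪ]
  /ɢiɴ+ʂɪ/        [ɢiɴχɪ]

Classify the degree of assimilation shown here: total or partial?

Underlying /ʂ/ is realised as [s] next to /d/; /d/ itself does not change.
The change retroflex → alveolar matches the place of the preceding /d/, identifying this as place assimilation.
Manner and voice are unchanged, so the assimilation is partial, not total.
Checking the remaining alternations: /ʂ/ → [ɸ] after /p/ (retroflex → bilabial, matching bilabial); /ʂ/ → [χ] after /ɴ/ (retroflex → uvular, matching uvular) — only place changes, and always toward the preceding segment.

partial assimilation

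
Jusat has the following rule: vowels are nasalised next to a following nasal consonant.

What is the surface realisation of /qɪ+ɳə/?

[qɪ̃ɳə]

/ɪ/ sits next to the nasal /ɳ/ and is therefore nasalised to [ɪ̃].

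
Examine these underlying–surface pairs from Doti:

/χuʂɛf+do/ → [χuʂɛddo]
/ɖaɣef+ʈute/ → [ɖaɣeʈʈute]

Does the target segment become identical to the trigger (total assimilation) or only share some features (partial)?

The segment that alternates is /f/, which surfaces as [d] when adjacent to /d/.
The output [d] is identical to the trigger /d/ — every feature (place, manner, voicing) has been copied — so this is total assimilation.
The other form behaves the same way: /f/ → [ʈ] before /ʈ/ — in each case the output is a copy of the following consonant.

total assimilation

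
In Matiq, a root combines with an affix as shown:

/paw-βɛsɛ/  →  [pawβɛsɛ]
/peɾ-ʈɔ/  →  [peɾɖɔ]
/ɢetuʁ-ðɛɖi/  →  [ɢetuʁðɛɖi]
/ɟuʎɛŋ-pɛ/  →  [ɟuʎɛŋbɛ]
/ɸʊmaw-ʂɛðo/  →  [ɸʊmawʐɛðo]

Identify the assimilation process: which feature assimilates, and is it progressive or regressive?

Underlying /ʈ/ is realised as [ɖ] next to /ɾ/; /ɾ/ itself does not change.
The change voiceless → voiced matches the voicing of the preceding /ɾ/, identifying this as voicing assimilation.
Place and manner are unchanged, so the assimilation is partial, not total.
The same holds elsewhere in the data: /p/ → [b] after /ŋ/ (voiceless → voiced, matching voiced); /ʂ/ → [ʐ] after /w/ (voiceless → voiced, matching voiced) — only voicing changes, and always toward the preceding segment.
Nothing changes in [pawβɛsɛ], [ɢetuʁðɛɖi]: there the adjacent consonants already agree in voicing (/β/ and /w/ are both voiced; /ð/ and /ʁ/ are both voiced), so these forms are consistent with the same rule.
The trigger is the preceding segment, so the direction is progressive (perseverative).

progressive voicing assimilation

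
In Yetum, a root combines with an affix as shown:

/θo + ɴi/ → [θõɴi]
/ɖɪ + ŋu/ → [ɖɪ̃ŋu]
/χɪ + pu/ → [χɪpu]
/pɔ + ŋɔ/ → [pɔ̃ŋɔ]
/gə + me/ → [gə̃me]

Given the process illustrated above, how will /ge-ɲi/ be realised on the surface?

[gẽɲi]

The data show regressive nasality assimilation (vowel nasalisation): /o/ → [õ] before /ɴ/; /ɪ/ → [ɪ̃] before /ŋ/; /ɔ/ → [ɔ̃] before /ŋ/; /ə/ → [ə̃] before /m/ — a vowel is nasalised by an immediately following nasal consonant.
No change occurs in [χɪpu] because the vowel at the boundary is adjacent to an oral consonant, not a nasal (/ɪ/ next to /p/).
The vowel /e/ is adjacent to the following nasal /ɲ/, so it acquires [+nasal] and surfaces as [ẽ].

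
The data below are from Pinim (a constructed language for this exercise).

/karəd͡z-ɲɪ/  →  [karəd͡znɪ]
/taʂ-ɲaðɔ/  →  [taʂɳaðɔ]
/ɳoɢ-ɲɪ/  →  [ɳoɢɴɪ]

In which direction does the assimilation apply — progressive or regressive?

progressive

Underlying /ɲ/ is realised as [n] next to /d͡z/; /d͡z/ itself does not change.
/ɲ/ is palatal while /d͡z/ is alveolar; the output [n] is alveolar, matching the trigger — so the feature that spreads is place.
Checking the remaining alternations: /ɲ/ → [ɳ] after /ʂ/ (palatal → retroflex, matching retroflex); /ɲ/ → [ɴ] after /ɢ/ (palatal → uvular, matching uvular) — only place changes, and always toward the preceding segment.
The trigger is the preceding segment, so the direction is progressive (perseverative).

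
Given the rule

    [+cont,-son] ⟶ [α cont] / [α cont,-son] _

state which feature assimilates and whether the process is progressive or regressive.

progressive manner assimilation

The rule copies [cont] (continuancy) from the environment onto the target fricatives; since [±cont] encodes the stop/fricative manner contrast, the assimilating dimension is manner.
The conditioning segment sits to the left of the focus bar, meaning the trigger precedes the segment that changes — progressive assimilation.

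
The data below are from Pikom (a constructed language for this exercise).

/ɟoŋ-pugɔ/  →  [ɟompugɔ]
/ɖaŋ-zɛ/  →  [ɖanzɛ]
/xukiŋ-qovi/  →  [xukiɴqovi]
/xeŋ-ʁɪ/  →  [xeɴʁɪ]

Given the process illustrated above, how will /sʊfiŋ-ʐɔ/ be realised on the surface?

The data show regressive place assimilation: /ŋ/ → [m] before /p/; /ŋ/ → [n] before /z/; /ŋ/ → [ɴ] before /q/; /ŋ/ → [ɴ] before /ʁ/. In each pair only place changes, matching the following consonant, while manner and voice stay constant.
The rule targets /ŋ/ (voiced velar nasal), which sits before the trigger /ʐ/ (retroflex).
Changing only its place to retroflex gives [ɳ] — the voiced retroflex nasal.

[sʊfiɳʐɔ]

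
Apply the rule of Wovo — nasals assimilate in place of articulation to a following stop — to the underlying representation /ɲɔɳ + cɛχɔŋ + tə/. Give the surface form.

/ɳ/ is a voiced retroflex nasal. The following trigger /c/ is palatal, so /ɳ/ must become palatal as well.
Changing only its place to palatal gives [ɲ] — the voiced palatal nasal.
The same rule applies at the second boundary: /ŋ/ → [n] next to /t/.

[ɲɔɲcɛχɔntə]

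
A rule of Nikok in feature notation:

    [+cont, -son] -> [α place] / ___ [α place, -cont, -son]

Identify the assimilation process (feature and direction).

The shared variable α links the value of the place features (abbreviated [place]) on the target to the same value on the neighbouring segment, so place is the feature that assimilates.
Since the environment is written after the underscore, the trigger follows the target; the direction is regressive.

regressive place assimilation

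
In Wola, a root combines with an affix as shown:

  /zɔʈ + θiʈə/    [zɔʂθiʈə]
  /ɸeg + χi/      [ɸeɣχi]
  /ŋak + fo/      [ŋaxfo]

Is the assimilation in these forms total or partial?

partial assimilation

The segment that alternates is /ʈ/, which surfaces as [ʂ] when adjacent to /θ/.
/ʈ/ is a stop while /θ/ is a fricative; the output [ʂ] is a fricative, matching the trigger — so the feature that spreads is manner.
Place and voice are unchanged, so the assimilation is partial, not total.
The other alternating forms pattern the same way: /g/ → [ɣ] before /χ/ (stop → fricative, matching a fricative); /k/ → [x] before /f/ (stop → fricative, matching a fricative) — only manner changes, and always toward the following segment.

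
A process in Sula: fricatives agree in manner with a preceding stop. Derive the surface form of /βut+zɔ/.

[βutdɔ]

/z/ is a voiced alveolar fricative. The preceding trigger /t/ is a stop, so /z/ must become a stop as well.
A voiced alveolar stop is [d], so the surface segment is [d].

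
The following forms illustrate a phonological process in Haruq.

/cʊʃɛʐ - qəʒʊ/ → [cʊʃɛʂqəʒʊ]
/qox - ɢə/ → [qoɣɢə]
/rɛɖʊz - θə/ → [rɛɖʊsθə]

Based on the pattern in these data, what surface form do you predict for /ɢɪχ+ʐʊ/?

The data show regressive voicing assimilation: /ʐ/ → [ʂ] before /q/; /x/ → [ɣ] before /ɢ/; /z/ → [s] before /θ/. In each pair only voicing changes, matching the following consonant, while place and manner stay constant.
/χ/ is a voiceless uvular fricative. The following trigger /ʐ/ is voiced, so /χ/ must become voiced as well.
The voiced uvular fricative is [ʁ], so /χ/ → [ʁ].

[ɢɪʁʐʊ]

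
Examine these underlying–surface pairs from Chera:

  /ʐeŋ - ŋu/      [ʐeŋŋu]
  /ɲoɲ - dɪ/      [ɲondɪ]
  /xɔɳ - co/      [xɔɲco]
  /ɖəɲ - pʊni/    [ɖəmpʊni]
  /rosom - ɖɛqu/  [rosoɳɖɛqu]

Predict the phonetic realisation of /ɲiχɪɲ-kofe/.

[ɲiχɪŋkofe]

The data show regressive place assimilation: /ɲ/ → [n] before /d/; /ɳ/ → [ɲ] before /c/; /ɲ/ → [m] before /p/; /m/ → [ɳ] before /ɖ/. In each pair only place changes, matching the following consonant, while manner and voice stay constant.
No alternation appears in [ʐeŋŋu]: there the adjacent consonants already agree in place (/ŋ/ and /ŋ/ are both velar), so this form is consistent with the same rule.
/ɲ/ is a voiced palatal nasal. The following trigger /k/ is velar, so /ɲ/ must become velar as well.
Changing only its place to velar gives [ŋ] — the voiced velar nasal.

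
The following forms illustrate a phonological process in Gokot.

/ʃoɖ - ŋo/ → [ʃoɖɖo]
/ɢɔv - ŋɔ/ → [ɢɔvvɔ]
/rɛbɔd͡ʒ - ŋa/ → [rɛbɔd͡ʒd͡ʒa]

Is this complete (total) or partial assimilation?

total assimilation

Comparing underlying and surface forms, /ŋ/ → [ɖ] is the alternation; the neighbouring /ɖ/ is constant.
The output [ɖ] is identical to the trigger /ɖ/ — every feature (place, manner, voicing) has been copied — so this is total assimilation.
The other forms behave the same way: /ŋ/ → [v] after /v/; /ŋ/ → [d͡ʒ] after /d͡ʒ/ — in each case the output is a copy of the preceding consonant.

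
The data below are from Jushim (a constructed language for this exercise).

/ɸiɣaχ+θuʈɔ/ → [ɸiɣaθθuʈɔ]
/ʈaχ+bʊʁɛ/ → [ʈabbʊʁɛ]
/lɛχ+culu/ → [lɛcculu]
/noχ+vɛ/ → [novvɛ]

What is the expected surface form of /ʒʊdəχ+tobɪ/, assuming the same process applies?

The data show regressive total assimilation (/χ/ → [θ] before /θ/; /χ/ → [b] before /b/; /χ/ → [c] before /c/; /χ/ → [v] before /v/): in every case the target segment becomes identical to its following neighbour, copying more than a single feature.
/χ/ is the segment targeted by the rule; it sits immediately before /t/, so it assimilates completely and surfaces as [t].

[ʒʊdəttobɪ]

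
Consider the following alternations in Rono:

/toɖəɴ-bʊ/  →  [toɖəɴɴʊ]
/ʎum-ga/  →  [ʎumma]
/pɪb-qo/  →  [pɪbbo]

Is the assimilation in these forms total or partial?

Comparing underlying and surface forms, /b/ → [ɴ] is the alternation; the neighbouring /ɴ/ is constant.
The output [ɴ] is identical to the trigger /ɴ/ — every feature (place, manner, voicing) has been copied — so this is total assimilation.
The remaining alternations confirm this: /g/ → [m] after /m/; /q/ → [b] after /b/ — in each case the output is a copy of the preceding consonant.

total assimilation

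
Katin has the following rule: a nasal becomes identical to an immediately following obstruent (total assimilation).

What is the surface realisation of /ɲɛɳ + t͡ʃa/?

/ɳ/ is the segment targeted by the rule; it sits immediately before /t͡ʃ/, so it assimilates completely and surfaces as [t͡ʃ].

[ɲɛt͡ʃt͡ʃa]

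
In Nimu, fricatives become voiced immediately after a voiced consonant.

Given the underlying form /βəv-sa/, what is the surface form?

[βəvza]

The rule targets /s/ (voiceless alveolar fricative), which sits after the trigger /v/ (voiced).
The voiced alveolar fricative is [z], so /s/ → [z].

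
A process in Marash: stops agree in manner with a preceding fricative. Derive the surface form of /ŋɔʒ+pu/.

[ŋɔʒɸu]

/p/ is a voiceless bilabial stop. The preceding trigger /ʒ/ is a fricative, so /p/ must become a fricative as well.
A voiceless bilabial fricative is [ɸ], so the surface segment is [ɸ].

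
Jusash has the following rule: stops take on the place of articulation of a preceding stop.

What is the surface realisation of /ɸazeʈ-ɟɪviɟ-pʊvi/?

[ɸazeʈɖɪviɟcʊvi]

/ɟ/ is a voiced palatal stop. The preceding trigger /ʈ/ is retroflex, so /ɟ/ must become retroflex as well.
Changing only its place to retroflex gives [ɖ] — the voiced retroflex stop.
The same rule applies at the second boundary: /p/ → [c] next to /ɟ/.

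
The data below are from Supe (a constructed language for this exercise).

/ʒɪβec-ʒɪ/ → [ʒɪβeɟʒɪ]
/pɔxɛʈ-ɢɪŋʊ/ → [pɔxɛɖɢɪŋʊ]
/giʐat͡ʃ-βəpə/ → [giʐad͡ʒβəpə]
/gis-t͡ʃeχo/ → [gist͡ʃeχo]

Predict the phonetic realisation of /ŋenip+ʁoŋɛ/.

[ŋenibʁoŋɛ]

The data show regressive voicing assimilation: /c/ → [ɟ] before /ʒ/; /ʈ/ → [ɖ] before /ɢ/; /t͡ʃ/ → [d͡ʒ] before /β/. In each pair only voicing changes, matching the following consonant, while place and manner stay constant.
No alternation appears in [gist͡ʃeχo]: there the adjacent consonants already agree in voicing (/s/ and /t͡ʃ/ are both voiceless), so this form is consistent with the same rule.
/p/ is a voiceless bilabial stop. The following trigger /ʁ/ is voiced, so /p/ must become voiced as well.
The voiced bilabial stop is [b], so /p/ → [b].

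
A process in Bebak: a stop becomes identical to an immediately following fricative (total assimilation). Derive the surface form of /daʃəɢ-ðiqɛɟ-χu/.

[daʃəððiqɛχχu]

/ɢ/ is the segment targeted by the rule; it sits immediately before /ð/, so it assimilates completely and surfaces as [ð].
The same rule applies at the second boundary: /ɟ/ → [χ] next to /χ/.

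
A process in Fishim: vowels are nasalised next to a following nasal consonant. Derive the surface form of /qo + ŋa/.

[qõŋa]

/o/ sits next to the nasal /ŋ/ and is therefore nasalised to [õ].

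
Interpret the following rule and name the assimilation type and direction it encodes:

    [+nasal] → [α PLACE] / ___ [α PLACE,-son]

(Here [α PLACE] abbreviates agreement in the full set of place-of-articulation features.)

The rule copies the place features (abbreviated [PLACE]) from the environment onto the target, so the assimilating feature is place.
The conditioning segment sits to the right of the focus bar, meaning the trigger follows the segment that changes — regressive assimilation.

regressive place assimilation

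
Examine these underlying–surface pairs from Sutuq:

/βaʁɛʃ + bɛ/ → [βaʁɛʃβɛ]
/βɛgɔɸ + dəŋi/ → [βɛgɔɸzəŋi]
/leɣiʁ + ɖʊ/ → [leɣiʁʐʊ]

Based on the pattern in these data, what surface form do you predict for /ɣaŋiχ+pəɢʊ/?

The data show progressive manner assimilation: /b/ → [β] after /ʃ/; /d/ → [z] after /ɸ/; /ɖ/ → [ʐ] after /ʁ/. In each pair only manner changes, matching the preceding consonant, while place and voice stay constant.
/p/ is a voiceless bilabial stop. The preceding trigger /χ/ is a fricative, so /p/ must become a fricative as well.
A voiceless bilabial fricative is [ɸ], so the surface segment is [ɸ].

[ɣaŋiχɸəɢʊ]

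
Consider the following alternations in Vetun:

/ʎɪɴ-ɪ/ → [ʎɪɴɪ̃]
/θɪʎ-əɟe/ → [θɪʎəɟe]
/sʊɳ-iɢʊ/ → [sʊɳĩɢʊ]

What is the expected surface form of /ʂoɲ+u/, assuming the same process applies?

The data show progressive nasality assimilation (vowel nasalisation): /ɪ/ → [ɪ̃] after /ɴ/; /i/ → [ĩ] after /ɳ/ — a vowel is nasalised by an immediately preceding nasal consonant.
No change occurs in [θɪʎəɟe] because the vowel at the boundary is adjacent to an oral consonant, not a nasal (/ə/ next to /ʎ/).
/u/ sits next to the nasal /ɲ/ and is therefore nasalised to [ũ].

[ʂoɲũ]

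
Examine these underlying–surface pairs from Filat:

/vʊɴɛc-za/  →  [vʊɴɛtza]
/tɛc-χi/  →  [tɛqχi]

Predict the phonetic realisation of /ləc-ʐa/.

The data show regressive place assimilation: /c/ → [t] before /z/; /c/ → [q] before /χ/. In each pair only place changes, matching the following consonant, while manner and voice stay constant.
The rule targets /c/ (voiceless palatal stop), which sits before the trigger /ʐ/ (retroflex).
A voiceless retroflex stop is [ʈ], so the surface segment is [ʈ].

[ləʈʐa]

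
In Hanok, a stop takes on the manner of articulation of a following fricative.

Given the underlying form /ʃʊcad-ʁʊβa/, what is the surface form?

[ʃʊcazʁʊβa]

/d/ is a voiced alveolar stop. The following trigger /ʁ/ is a fricative, so /d/ must become a fricative as well.
Changing only its manner to fricative gives [z] — the voiced alveolar fricative.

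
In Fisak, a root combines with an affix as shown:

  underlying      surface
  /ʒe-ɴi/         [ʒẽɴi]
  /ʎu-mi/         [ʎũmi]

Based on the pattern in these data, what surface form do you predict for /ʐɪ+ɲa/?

The data show regressive nasality assimilation (vowel nasalisation): /e/ → [ẽ] before /ɴ/; /u/ → [ũ] before /m/ — a vowel is nasalised by an immediately following nasal consonant.
/ɪ/ sits next to the nasal /ɲ/ and is therefore nasalised to [ɪ̃].

[ʐɪ̃ɲa]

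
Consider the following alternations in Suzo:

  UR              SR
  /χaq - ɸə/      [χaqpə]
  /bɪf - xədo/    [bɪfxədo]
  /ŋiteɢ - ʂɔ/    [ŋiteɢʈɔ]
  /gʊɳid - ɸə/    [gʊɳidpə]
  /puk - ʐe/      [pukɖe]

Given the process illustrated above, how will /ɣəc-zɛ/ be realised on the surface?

[ɣəcdɛ]

The data show progressive manner assimilation: /ɸ/ → [p] after /q/; /ʂ/ → [ʈ] after /ɢ/; /ɸ/ → [p] after /d/; /ʐ/ → [ɖ] after /k/. In each pair only manner changes, matching the preceding consonant, while place and voice stay constant.
Nothing changes in [bɪfxədo]: there the adjacent consonants already agree in manner (/x/ and /f/ are both fricatives), so this form is consistent with the same rule.
The rule targets /z/ (voiced alveolar fricative), which sits after the trigger /c/ (stop).
Changing only its manner to stop gives [d] — the voiced alveolar stop.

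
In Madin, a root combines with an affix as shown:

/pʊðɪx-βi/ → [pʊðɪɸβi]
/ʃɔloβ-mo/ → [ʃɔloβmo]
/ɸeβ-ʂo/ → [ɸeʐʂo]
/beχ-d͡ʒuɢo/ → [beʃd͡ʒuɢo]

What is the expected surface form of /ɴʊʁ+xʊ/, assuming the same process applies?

The data show regressive place assimilation: /x/ → [ɸ] before /β/; /β/ → [ʐ] before /ʂ/; /χ/ → [ʃ] before /d͡ʒ/. In each pair only place changes, matching the following consonant, while manner and voice stay constant.
Nothing changes in [ʃɔloβmo]: there the adjacent consonants already agree in place (/β/ and /m/ are both bilabial), so this form is consistent with the same rule.
/ʁ/ is a voiced uvular fricative. The following trigger /x/ is velar, so /ʁ/ must become velar as well.
The voiced velar fricative is [ɣ], so /ʁ/ → [ɣ].

[ɴʊɣxʊ]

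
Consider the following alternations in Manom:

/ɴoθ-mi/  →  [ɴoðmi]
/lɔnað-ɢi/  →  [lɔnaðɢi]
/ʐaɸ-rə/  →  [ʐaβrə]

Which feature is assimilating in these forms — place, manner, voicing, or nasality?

voicing

Underlying /θ/ is realised as [ð] next to /m/; /m/ itself does not change.
The change voiceless → voiced matches the voicing of the following /m/, identifying this as voicing assimilation.
The same holds elsewhere in the data: /ɸ/ → [β] before /r/ (voiceless → voiced, matching voiced) — only voicing changes, and always toward the following segment.
Nothing changes in [lɔnaðɢi]: there the adjacent consonants already agree in voicing (/ð/ and /ɢ/ are both voiced), so this form is consistent with the same rule.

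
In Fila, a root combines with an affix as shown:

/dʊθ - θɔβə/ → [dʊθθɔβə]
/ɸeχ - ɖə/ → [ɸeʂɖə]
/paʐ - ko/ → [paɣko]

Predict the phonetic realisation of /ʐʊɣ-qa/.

[ʐʊʁqa]

The data show regressive place assimilation: /χ/ → [ʂ] before /ɖ/; /ʐ/ → [ɣ] before /k/. In each pair only place changes, matching the following consonant, while manner and voice stay constant.
No alternation appears in [dʊθθɔβə]: there the adjacent consonants already agree in place (/θ/ and /θ/ are both dental), so this form is consistent with the same rule.
The rule targets /ɣ/ (voiced velar fricative), which sits before the trigger /q/ (uvular).
Changing only its place to uvular gives [ʁ] — the voiced uvular fricative.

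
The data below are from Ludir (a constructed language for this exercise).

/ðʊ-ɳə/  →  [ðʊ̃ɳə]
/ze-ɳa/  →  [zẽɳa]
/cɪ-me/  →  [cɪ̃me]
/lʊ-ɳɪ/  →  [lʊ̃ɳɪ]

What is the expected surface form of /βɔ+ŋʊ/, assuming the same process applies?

The data show regressive nasality assimilation (vowel nasalisation): /ʊ/ → [ʊ̃] before /ɳ/; /e/ → [ẽ] before /ɳ/; /ɪ/ → [ɪ̃] before /m/ — a vowel is nasalised by an immediately following nasal consonant.
The vowel /ɔ/ is adjacent to the following nasal /ŋ/, so it acquires [+nasal] and surfaces as [ɔ̃].

[βɔ̃ŋʊ]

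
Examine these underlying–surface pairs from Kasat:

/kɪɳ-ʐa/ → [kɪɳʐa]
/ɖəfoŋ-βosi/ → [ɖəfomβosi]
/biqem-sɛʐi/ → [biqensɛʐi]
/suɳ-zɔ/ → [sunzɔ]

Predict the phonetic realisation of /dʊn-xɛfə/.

[dʊŋxɛfə]

The data show regressive place assimilation: /ŋ/ → [m] before /β/; /m/ → [n] before /s/; /ɳ/ → [n] before /z/. In each pair only place changes, matching the following consonant, while manner and voice stay constant.
No alternation appears in [kɪɳʐa]: there the adjacent consonants already agree in place (/ɳ/ and /ʐ/ are both retroflex), so this form is consistent with the same rule.
/n/ is a voiced alveolar nasal. The following trigger /x/ is velar, so /n/ must become velar as well.
Changing only its place to velar gives [ŋ] — the voiced velar nasal.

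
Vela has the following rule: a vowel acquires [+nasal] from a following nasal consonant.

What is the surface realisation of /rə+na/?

The vowel /ə/ is adjacent to the following nasal /n/, so it acquires [+nasal] and surfaces as [ə̃].

[rə̃na]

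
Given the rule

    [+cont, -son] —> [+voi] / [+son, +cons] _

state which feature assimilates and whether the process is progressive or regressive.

The target ([+cont, -son], fricatives) acquires [+voi] next to a sonorant consonant ([+son, +cons]) — it takes on the voicing of its neighbour, so the feature that spreads is voicing.
Since the environment is written before the underscore, the trigger precedes the target; the direction is progressive.

progressive voicing assimilation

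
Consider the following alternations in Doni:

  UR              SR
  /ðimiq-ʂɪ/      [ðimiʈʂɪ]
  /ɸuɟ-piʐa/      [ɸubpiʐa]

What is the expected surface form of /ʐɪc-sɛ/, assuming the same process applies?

[ʐɪtsɛ]

The data show regressive place assimilation: /q/ → [ʈ] before /ʂ/; /ɟ/ → [b] before /p/. In each pair only place changes, matching the following consonant, while manner and voice stay constant.
The rule targets /c/ (voiceless palatal stop), which sits before the trigger /s/ (alveolar).
The voiceless alveolar stop is [t], so /c/ → [t].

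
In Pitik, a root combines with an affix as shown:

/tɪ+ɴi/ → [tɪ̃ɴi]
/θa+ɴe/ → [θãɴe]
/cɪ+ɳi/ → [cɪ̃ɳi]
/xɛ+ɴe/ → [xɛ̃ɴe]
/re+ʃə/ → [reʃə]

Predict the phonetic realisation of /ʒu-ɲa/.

The data show regressive nasality assimilation (vowel nasalisation): /ɪ/ → [ɪ̃] before /ɴ/; /a/ → [ã] before /ɴ/; /ɪ/ → [ɪ̃] before /ɳ/; /ɛ/ → [ɛ̃] before /ɴ/ — a vowel is nasalised by an immediately following nasal consonant.
No change occurs in [reʃə] because the vowel at the boundary is adjacent to an oral consonant, not a nasal (/e/ next to /ʃ/).
The vowel /u/ is adjacent to the following nasal /ɲ/, so it acquires [+nasal] and surfaces as [ũ].

[ʒũɲa]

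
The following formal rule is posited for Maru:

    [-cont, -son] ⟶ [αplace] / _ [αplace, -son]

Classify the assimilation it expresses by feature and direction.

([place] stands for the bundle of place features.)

The rule copies the place features (abbreviated [place]) from the environment onto the target, so the assimilating feature is place.
The conditioning segment sits to the right of the focus bar, meaning the trigger follows the segment that changes — regressive assimilation.

regressive place assimilation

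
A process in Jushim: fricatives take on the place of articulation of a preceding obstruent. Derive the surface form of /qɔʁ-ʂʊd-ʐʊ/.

The rule targets /ʂ/ (voiceless retroflex fricative), which sits after the trigger /ʁ/ (uvular).
A voiceless uvular fricative is [χ], so the surface segment is [χ].
The same rule applies at the second boundary: /ʐ/ → [z] next to /d/.

[qɔʁχʊdzʊ]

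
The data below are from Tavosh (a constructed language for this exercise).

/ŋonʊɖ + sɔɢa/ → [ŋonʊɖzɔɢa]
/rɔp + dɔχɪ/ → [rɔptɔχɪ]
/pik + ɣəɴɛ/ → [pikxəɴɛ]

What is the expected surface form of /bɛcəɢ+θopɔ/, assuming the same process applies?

The data show progressive voicing assimilation: /s/ → [z] after /ɖ/; /d/ → [t] after /p/; /ɣ/ → [x] after /k/. In each pair only voicing changes, matching the preceding consonant, while place and manner stay constant.
/θ/ is a voiceless dental fricative. The preceding trigger /ɢ/ is voiced, so /θ/ must become voiced as well.
Changing only its voicing to voiced gives [ð] — the voiced dental fricative.

[bɛcəɢðopɔ]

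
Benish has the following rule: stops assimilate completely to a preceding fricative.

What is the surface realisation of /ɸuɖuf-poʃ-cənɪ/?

/p/ is the segment targeted by the rule; it sits immediately after /f/, so it assimilates completely and surfaces as [f].
The same rule applies at the second boundary: /c/ → [ʃ] next to /ʃ/.

[ɸuɖuffoʃʃənɪ]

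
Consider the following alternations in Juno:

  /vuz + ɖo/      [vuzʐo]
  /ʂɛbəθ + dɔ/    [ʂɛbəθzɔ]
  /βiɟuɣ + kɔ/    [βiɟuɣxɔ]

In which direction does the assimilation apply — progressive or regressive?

progressive

The segment that alternates is /ɖ/, which surfaces as [ʐ] when adjacent to /z/.
The change stop → fricative matches the manner of the preceding /z/, identifying this as manner assimilation.
The other alternating forms pattern the same way: /d/ → [z] after /θ/ (stop → fricative, matching a fricative); /k/ → [x] after /ɣ/ (stop → fricative, matching a fricative) — only manner changes, and always toward the preceding segment.
The trigger is the preceding segment, so the direction is progressive (perseverative).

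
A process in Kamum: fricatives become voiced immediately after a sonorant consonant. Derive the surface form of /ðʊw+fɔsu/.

/f/ is a voiceless labiodental fricative. The preceding trigger /w/ is voiced, so /f/ must become voiced as well.
A voiced labiodental fricative is [v], so the surface segment is [v].

[ðʊwvɔsu]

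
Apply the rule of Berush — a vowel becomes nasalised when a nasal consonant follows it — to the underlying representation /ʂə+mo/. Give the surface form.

The vowel /ə/ is adjacent to the following nasal /m/, so it acquires [+nasal] and surfaces as [ə̃].

[ʂə̃mo]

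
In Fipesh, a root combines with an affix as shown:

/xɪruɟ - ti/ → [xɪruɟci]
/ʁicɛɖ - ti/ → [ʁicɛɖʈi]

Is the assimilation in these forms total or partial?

partial assimilation

The segment that alternates is /t/, which surfaces as [c] when adjacent to /ɟ/.
/t/ is alveolar while /ɟ/ is palatal; the output [c] is palatal, matching the trigger — so the feature that spreads is place.
Manner and voice are unchanged, so the assimilation is partial, not total.
Checking the remaining alternation: /t/ → [ʈ] after /ɖ/ (alveolar → retroflex, matching retroflex) — only place changes, and always toward the preceding segment.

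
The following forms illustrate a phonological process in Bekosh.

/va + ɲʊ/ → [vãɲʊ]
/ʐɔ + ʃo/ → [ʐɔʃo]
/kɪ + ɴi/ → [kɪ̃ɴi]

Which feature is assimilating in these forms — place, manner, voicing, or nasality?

The vowel /a/ surfaces as nasalised [ã] next to the following nasal /ɲ/ — it has acquired the [+nasal] feature of its neighbour.
The other form shows the same pattern: /ɪ/ → [ɪ̃] before /ɴ/ — each time a vowel is nasalised next to a following nasal.
No change occurs in [ʐɔʃo] because the vowel at the boundary is adjacent to an oral consonant, not a nasal (/ɔ/ next to /ʃ/).

nasality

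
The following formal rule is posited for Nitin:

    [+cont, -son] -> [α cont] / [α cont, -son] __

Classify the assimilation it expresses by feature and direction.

progressive manner assimilation

The rule copies [cont] (continuancy) from the environment onto the target fricatives; since [±cont] encodes the stop/fricative manner contrast, the assimilating dimension is manner.
The conditioning segment sits to the left of the focus bar, meaning the trigger precedes the segment that changes — progressive assimilation.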